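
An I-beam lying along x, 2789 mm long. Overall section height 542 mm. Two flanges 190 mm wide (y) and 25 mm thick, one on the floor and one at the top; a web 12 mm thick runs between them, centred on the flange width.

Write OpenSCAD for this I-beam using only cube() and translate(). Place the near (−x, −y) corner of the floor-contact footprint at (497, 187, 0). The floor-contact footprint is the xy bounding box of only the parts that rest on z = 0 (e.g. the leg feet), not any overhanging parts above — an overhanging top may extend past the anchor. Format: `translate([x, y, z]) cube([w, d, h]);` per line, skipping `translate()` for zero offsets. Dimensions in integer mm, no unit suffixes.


translate([497, 187, 0]) cube([2789, 190, 25]);
translate([497, 276, 25]) cube([2789, 12, 492]);
translate([497, 187, 517]) cube([2789, 190, 25]);


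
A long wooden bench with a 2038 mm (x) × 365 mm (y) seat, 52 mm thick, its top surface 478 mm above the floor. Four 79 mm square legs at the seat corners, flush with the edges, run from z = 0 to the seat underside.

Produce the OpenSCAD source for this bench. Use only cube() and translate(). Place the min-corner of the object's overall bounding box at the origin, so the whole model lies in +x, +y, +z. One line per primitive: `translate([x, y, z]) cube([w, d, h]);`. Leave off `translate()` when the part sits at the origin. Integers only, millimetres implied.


translate([0, 0, 426]) cube([2038, 365, 52]);
cube([79, 79, 426]);
translate([0, 286, 0]) cube([79, 79, 426]);
translate([1959, 0, 0]) cube([79, 79, 426]);
translate([1959, 286, 0]) cube([79, 79, 426]);


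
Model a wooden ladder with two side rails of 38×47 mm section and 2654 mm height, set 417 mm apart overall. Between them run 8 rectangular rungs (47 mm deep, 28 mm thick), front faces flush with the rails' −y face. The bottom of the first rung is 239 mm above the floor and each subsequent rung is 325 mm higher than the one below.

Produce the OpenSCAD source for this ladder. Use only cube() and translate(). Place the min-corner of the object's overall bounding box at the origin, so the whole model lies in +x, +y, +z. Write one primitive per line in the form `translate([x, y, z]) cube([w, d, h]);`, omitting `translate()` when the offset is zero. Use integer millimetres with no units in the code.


cube([38, 47, 2654]);
translate([379, 0, 0]) cube([38, 47, 2654]);
translate([38, 0, 239]) cube([341, 47, 28]);
translate([38, 0, 564]) cube([341, 47, 28]);
translate([38, 0, 889]) cube([341, 47, 28]);
translate([38, 0, 1214]) cube([341, 47, 28]);
translate([38, 0, 1539]) cube([341, 47, 28]);
translate([38, 0, 1864]) cube([341, 47, 28]);
translate([38, 0, 2189]) cube([341, 47, 28]);
translate([38, 0, 2514]) cube([341, 47, 28]);


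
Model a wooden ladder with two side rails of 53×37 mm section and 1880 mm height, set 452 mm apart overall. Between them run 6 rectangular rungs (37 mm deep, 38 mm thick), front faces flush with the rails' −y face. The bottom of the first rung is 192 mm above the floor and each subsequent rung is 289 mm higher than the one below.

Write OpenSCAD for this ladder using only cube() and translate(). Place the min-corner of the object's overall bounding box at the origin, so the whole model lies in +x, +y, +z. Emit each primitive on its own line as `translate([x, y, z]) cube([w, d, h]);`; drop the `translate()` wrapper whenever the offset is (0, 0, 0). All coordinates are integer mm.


cube([53, 37, 1880]);
translate([399, 0, 0]) cube([53, 37, 1880]);
translate([53, 0, 192]) cube([346, 37, 38]);
translate([53, 0, 481]) cube([346, 37, 38]);
translate([53, 0, 770]) cube([346, 37, 38]);
translate([53, 0, 1059]) cube([346, 37, 38]);
translate([53, 0, 1348]) cube([346, 37, 38]);
translate([53, 0, 1637]) cube([346, 37, 38]);


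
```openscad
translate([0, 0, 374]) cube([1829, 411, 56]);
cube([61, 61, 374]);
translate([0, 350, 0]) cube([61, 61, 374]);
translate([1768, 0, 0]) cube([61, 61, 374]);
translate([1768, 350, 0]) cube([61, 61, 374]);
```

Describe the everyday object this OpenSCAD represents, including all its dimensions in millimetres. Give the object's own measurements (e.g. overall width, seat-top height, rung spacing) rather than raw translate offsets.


A long wooden bench with a 1829 mm (x) × 411 mm (y) seat, 56 mm thick, its top surface 430 mm above the floor. Four 61 mm square legs at the seat corners, flush with the edges, run from z = 0 to the seat underside.


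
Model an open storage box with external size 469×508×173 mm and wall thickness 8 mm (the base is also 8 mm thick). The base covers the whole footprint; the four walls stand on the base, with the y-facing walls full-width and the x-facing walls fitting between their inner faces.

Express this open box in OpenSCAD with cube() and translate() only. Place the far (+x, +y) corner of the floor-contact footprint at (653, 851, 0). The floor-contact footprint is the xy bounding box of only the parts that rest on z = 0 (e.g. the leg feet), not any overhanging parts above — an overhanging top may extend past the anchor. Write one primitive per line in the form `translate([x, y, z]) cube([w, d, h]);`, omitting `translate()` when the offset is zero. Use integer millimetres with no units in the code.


translate([184, 343, 0]) cube([469, 508, 8]);
translate([184, 343, 8]) cube([469, 8, 165]);
translate([184, 843, 8]) cube([469, 8, 165]);
translate([184, 351, 8]) cube([8, 492, 165]);
translate([645, 351, 8]) cube([8, 492, 165]);


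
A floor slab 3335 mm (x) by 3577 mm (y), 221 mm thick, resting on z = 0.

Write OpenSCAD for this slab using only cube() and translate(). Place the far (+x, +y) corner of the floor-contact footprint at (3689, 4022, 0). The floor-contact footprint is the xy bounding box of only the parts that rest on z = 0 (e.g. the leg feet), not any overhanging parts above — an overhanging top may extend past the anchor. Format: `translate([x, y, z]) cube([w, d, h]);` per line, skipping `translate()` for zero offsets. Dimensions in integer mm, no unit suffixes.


translate([354, 445, 0]) cube([3335, 3577, 221]);


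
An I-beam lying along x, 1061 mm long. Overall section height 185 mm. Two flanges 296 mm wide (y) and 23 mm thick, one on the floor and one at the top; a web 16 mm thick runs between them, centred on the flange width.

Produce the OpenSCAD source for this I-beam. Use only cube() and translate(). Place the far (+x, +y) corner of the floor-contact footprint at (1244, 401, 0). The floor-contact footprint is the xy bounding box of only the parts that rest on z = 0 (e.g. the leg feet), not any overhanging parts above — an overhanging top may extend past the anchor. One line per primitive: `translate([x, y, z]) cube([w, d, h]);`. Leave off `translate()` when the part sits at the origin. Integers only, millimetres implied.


translate([183, 105, 0]) cube([1061, 296, 23]);
translate([183, 245, 23]) cube([1061, 16, 139]);
translate([183, 105, 162]) cube([1061, 296, 23]);


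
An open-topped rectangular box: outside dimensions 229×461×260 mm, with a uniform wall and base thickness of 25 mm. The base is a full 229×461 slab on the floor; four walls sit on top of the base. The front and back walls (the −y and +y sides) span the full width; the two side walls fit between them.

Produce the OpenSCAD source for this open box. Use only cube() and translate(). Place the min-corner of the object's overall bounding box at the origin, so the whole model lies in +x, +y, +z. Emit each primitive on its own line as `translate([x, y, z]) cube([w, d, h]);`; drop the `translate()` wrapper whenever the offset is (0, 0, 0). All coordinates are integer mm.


cube([229, 461, 25]);
translate([0, 0, 25]) cube([229, 25, 235]);
translate([0, 436, 25]) cube([229, 25, 235]);
translate([0, 25, 25]) cube([25, 411, 235]);
translate([204, 25, 25]) cube([25, 411, 235]);


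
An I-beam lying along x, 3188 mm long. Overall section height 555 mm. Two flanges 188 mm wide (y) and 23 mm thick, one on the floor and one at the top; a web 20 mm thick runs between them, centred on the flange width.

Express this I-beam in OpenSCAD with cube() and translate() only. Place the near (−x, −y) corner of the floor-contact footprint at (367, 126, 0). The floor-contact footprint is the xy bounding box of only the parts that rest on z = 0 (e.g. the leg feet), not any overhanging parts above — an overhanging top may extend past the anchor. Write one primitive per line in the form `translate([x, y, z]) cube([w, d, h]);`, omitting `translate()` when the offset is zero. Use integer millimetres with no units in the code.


translate([367, 126, 0]) cube([3188, 188, 23]);
translate([367, 210, 23]) cube([3188, 20, 509]);
translate([367, 126, 532]) cube([3188, 188, 23]);


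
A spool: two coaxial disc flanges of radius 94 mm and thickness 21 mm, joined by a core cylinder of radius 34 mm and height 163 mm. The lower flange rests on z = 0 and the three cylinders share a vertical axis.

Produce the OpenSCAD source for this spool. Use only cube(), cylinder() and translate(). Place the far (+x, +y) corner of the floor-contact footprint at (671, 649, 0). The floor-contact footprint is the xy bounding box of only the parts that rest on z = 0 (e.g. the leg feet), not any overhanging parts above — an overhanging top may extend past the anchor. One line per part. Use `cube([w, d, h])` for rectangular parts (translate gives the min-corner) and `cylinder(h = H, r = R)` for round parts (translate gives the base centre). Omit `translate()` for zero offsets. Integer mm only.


translate([577, 555, 0]) cylinder(h = 21, r = 94);
translate([577, 555, 21]) cylinder(h = 163, r = 34);
translate([577, 555, 184]) cylinder(h = 21, r = 94);


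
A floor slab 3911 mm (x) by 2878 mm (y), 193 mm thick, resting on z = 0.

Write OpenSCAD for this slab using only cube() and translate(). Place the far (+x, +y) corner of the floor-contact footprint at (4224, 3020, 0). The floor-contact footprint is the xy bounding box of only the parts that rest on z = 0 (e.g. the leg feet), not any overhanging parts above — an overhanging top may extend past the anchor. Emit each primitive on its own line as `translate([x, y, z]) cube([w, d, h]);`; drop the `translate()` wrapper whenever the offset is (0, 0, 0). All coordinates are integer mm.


translate([313, 142, 0]) cube([3911, 2878, 193]);


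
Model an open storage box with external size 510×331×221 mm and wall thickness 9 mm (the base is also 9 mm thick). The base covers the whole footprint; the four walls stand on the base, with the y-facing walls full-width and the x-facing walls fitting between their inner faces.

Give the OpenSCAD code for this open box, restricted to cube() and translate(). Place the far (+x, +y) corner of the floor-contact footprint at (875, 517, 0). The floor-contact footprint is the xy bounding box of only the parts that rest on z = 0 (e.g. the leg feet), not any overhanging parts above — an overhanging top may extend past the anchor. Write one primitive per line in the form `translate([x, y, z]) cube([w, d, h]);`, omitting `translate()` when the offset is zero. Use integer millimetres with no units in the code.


translate([365, 186, 0]) cube([510, 331, 9]);
translate([365, 186, 9]) cube([510, 9, 212]);
translate([365, 508, 9]) cube([510, 9, 212]);
translate([365, 195, 9]) cube([9, 313, 212]);
translate([866, 195, 9]) cube([9, 313, 212]);


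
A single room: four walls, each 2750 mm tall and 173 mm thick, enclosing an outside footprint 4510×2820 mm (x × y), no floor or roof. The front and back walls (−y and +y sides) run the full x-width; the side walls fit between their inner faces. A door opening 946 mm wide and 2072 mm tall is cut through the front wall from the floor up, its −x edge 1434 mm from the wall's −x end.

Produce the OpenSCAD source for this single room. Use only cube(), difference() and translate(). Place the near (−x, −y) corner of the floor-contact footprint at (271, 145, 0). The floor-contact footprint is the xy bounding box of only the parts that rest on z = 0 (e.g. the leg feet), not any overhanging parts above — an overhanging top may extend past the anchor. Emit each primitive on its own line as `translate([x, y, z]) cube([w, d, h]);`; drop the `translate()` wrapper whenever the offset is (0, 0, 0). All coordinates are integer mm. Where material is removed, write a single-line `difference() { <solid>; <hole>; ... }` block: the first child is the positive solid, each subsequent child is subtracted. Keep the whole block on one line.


difference() { translate([271, 145, 0]) cube([4510, 173, 2750]); translate([1705, 145, 0]) cube([946, 173, 2072]); }
translate([271, 2792, 0]) cube([4510, 173, 2750]);
translate([271, 318, 0]) cube([173, 2474, 2750]);
translate([4608, 318, 0]) cube([173, 2474, 2750]);


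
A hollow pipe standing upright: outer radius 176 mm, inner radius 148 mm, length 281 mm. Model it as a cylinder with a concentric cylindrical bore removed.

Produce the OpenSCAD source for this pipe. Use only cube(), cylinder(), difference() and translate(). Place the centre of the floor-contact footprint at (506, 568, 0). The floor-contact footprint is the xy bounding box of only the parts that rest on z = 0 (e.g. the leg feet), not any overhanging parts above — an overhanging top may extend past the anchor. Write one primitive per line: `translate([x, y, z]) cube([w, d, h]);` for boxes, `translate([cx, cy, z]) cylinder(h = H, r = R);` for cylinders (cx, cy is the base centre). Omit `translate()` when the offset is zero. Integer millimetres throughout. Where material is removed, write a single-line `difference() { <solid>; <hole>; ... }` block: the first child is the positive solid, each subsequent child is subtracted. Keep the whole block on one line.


difference() { translate([506, 568, 0]) cylinder(h = 281, r = 176); translate([506, 568, 0]) cylinder(h = 281, r = 148); }


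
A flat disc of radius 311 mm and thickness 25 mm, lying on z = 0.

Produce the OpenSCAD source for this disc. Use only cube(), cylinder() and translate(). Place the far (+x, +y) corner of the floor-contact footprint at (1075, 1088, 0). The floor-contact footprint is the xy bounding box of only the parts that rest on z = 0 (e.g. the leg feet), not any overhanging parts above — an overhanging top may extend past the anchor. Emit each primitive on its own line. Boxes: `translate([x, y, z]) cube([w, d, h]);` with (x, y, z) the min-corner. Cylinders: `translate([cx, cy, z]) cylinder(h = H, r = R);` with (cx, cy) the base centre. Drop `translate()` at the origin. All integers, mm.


translate([764, 777, 0]) cylinder(h = 25, r = 311);


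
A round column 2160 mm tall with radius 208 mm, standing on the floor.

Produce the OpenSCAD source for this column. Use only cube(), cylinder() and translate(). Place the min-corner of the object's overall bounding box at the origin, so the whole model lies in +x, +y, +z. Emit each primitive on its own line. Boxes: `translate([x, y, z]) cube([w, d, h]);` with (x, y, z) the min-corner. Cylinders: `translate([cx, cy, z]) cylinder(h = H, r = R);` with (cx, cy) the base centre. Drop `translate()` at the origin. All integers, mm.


translate([208, 208, 0]) cylinder(h = 2160, r = 208);


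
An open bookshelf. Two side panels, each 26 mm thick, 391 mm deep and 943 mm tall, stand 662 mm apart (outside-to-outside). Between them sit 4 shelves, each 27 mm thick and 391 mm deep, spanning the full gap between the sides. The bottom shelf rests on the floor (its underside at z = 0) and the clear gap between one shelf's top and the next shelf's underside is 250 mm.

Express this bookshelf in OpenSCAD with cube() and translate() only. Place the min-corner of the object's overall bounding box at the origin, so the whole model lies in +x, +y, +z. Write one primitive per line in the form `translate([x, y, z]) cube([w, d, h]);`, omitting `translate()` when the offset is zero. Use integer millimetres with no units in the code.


cube([26, 391, 943]);
translate([636, 0, 0]) cube([26, 391, 943]);
translate([26, 0, 0]) cube([610, 391, 27]);
translate([26, 0, 277]) cube([610, 391, 27]);
translate([26, 0, 554]) cube([610, 391, 27]);
translate([26, 0, 831]) cube([610, 391, 27]);


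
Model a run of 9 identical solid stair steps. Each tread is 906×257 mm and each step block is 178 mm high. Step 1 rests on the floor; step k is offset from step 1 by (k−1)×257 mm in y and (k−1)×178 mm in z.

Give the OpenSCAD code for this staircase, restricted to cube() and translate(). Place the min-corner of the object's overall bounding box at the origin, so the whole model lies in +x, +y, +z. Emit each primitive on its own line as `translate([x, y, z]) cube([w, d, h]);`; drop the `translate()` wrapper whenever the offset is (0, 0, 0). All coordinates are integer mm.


cube([906, 257, 178]);
translate([0, 257, 178]) cube([906, 257, 178]);
translate([0, 514, 356]) cube([906, 257, 178]);
translate([0, 771, 534]) cube([906, 257, 178]);
translate([0, 1028, 712]) cube([906, 257, 178]);
translate([0, 1285, 890]) cube([906, 257, 178]);
translate([0, 1542, 1068]) cube([906, 257, 178]);
translate([0, 1799, 1246]) cube([906, 257, 178]);
translate([0, 2056, 1424]) cube([906, 257, 178]);


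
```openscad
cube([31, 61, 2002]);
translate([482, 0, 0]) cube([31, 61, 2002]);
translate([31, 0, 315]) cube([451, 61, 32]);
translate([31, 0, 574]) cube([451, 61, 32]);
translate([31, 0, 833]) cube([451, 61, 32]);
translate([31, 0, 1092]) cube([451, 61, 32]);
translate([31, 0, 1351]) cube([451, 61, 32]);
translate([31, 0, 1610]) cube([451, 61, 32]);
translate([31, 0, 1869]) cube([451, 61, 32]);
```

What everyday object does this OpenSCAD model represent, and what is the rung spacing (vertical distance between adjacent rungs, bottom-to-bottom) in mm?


A ladder. The rung spacing is 259 mm.

Two tall 31×61 posts with 7 short bars between them — a ladder. Adjacent rungs sit at z = 315 and z = 574, so the spacing is 574 − 315 = 259 mm.


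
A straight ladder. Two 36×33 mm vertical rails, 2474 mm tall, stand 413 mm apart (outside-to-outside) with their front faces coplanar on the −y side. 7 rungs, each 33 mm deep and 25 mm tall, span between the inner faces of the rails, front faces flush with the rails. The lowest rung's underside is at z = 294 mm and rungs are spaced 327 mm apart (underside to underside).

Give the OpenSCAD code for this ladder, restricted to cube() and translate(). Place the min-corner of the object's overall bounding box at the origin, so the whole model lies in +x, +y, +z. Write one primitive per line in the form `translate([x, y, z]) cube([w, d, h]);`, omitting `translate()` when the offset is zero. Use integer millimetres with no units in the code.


// rung span = 413 - 2*36 = 341
// rung[k] z = 294 + k*327
cube([36, 33, 2474]);
translate([377, 0, 0]) cube([36, 33, 2474]);
translate([36, 0, 294]) cube([341, 33, 25]);
translate([36, 0, 621]) cube([341, 33, 25]);
translate([36, 0, 948]) cube([341, 33, 25]);
translate([36, 0, 1275]) cube([341, 33, 25]);
translate([36, 0, 1602]) cube([341, 33, 25]);
translate([36, 0, 1929]) cube([341, 33, 25]);
translate([36, 0, 2256]) cube([341, 33, 25]);


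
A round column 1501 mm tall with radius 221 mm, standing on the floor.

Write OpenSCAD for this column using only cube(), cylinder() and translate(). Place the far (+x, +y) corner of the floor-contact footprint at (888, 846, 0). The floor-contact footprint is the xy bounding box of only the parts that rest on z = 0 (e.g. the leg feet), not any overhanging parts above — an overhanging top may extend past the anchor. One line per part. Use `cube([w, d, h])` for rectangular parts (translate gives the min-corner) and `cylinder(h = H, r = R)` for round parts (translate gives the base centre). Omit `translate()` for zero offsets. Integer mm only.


translate([667, 625, 0]) cylinder(h = 1501, r = 221);


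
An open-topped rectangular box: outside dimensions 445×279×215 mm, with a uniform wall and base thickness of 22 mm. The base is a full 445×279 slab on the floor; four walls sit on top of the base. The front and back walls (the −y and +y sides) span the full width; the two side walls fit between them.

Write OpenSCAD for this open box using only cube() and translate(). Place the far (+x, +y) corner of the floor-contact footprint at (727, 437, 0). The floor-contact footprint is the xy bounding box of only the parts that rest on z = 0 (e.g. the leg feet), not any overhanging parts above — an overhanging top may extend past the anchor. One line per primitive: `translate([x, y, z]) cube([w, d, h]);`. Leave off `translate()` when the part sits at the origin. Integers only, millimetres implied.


translate([282, 158, 0]) cube([445, 279, 22]);
translate([282, 158, 22]) cube([445, 22, 193]);
translate([282, 415, 22]) cube([445, 22, 193]);
translate([282, 180, 22]) cube([22, 235, 193]);
translate([705, 180, 22]) cube([22, 235, 193]);


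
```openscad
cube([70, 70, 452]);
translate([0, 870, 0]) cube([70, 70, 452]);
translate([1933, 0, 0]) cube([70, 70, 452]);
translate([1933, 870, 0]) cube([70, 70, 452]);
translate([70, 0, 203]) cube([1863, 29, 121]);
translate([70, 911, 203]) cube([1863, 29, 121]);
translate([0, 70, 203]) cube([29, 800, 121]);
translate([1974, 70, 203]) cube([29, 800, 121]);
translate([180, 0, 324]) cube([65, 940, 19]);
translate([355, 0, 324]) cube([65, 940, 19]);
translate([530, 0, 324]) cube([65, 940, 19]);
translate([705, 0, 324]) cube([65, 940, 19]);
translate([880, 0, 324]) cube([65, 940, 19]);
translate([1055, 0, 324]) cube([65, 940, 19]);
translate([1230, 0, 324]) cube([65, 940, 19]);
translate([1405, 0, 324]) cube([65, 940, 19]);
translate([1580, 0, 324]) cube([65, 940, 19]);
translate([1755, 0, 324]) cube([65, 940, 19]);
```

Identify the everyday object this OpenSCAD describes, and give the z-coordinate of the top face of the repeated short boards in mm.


A bed frame. The slat-top height is 343 mm.

Four posts, four rails, and a row of slats — a bed frame. Slats sit on the rails at z = 203 + 121 = 324; with slat thickness 19, the top is 343 mm.


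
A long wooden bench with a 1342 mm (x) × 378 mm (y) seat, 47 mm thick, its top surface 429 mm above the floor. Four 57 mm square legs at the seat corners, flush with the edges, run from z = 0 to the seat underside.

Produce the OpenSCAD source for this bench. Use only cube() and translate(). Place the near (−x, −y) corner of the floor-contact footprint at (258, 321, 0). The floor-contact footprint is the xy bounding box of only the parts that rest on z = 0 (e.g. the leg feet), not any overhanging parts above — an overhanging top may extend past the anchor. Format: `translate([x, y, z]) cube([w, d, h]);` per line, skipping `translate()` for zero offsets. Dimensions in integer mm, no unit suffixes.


translate([258, 321, 382]) cube([1342, 378, 47]);
translate([258, 321, 0]) cube([57, 57, 382]);
translate([258, 642, 0]) cube([57, 57, 382]);
translate([1543, 321, 0]) cube([57, 57, 382]);
translate([1543, 642, 0]) cube([57, 57, 382]);


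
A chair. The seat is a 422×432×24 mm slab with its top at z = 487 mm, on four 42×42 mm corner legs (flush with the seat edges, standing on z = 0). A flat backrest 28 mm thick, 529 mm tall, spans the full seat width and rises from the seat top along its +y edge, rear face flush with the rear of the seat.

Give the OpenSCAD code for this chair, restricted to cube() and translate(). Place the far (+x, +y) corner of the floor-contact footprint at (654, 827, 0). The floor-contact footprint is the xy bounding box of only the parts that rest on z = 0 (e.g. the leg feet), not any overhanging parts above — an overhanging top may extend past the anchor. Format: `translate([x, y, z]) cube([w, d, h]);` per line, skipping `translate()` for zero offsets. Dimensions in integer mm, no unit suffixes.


translate([232, 395, 463]) cube([422, 432, 24]);
translate([232, 395, 0]) cube([42, 42, 463]);
translate([612, 395, 0]) cube([42, 42, 463]);
translate([232, 785, 0]) cube([42, 42, 463]);
translate([612, 785, 0]) cube([42, 42, 463]);
translate([232, 799, 487]) cube([422, 28, 529]);


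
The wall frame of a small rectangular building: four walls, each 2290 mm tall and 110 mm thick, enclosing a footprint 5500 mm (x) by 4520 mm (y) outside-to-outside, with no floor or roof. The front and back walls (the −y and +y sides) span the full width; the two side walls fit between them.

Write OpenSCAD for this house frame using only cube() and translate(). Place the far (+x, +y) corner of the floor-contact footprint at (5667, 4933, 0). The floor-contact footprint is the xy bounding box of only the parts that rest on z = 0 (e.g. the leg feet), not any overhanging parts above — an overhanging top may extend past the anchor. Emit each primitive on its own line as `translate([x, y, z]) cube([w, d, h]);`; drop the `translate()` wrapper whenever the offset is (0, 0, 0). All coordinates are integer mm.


translate([167, 413, 0]) cube([5500, 110, 2290]);
translate([167, 4823, 0]) cube([5500, 110, 2290]);
translate([167, 523, 0]) cube([110, 4300, 2290]);
translate([5557, 523, 0]) cube([110, 4300, 2290]);


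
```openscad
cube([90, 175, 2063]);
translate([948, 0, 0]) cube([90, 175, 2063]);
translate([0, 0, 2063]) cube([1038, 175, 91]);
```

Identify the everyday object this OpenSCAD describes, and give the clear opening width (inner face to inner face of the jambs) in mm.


A door frame. The clear opening width is 858 mm.

Two 2063 mm tall posts with a header on top — a door frame. The left jamb is 90 mm wide at x = 0; the right jamb starts at x = 948. The clear opening is 948 − 90 = 858 mm.


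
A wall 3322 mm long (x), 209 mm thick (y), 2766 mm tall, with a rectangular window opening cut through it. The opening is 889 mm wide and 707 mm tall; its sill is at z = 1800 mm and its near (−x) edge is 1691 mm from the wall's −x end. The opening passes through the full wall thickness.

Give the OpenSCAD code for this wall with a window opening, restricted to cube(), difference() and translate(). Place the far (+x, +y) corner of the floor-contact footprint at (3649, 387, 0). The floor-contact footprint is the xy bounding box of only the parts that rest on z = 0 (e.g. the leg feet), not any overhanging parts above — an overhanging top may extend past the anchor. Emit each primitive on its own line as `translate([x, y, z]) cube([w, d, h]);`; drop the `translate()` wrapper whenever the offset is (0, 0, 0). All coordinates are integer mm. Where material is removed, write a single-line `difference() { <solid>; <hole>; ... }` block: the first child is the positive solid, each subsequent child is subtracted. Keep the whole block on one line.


difference() { translate([327, 178, 0]) cube([3322, 209, 2766]); translate([2018, 178, 1800]) cube([889, 209, 707]); }


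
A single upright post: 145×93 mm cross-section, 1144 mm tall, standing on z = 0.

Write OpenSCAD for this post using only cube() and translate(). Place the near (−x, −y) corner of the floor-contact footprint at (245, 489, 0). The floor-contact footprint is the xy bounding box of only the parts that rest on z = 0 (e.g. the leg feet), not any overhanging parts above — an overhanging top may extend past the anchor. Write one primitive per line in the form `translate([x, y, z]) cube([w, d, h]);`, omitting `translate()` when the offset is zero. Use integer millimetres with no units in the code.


translate([245, 489, 0]) cube([145, 93, 1144]);


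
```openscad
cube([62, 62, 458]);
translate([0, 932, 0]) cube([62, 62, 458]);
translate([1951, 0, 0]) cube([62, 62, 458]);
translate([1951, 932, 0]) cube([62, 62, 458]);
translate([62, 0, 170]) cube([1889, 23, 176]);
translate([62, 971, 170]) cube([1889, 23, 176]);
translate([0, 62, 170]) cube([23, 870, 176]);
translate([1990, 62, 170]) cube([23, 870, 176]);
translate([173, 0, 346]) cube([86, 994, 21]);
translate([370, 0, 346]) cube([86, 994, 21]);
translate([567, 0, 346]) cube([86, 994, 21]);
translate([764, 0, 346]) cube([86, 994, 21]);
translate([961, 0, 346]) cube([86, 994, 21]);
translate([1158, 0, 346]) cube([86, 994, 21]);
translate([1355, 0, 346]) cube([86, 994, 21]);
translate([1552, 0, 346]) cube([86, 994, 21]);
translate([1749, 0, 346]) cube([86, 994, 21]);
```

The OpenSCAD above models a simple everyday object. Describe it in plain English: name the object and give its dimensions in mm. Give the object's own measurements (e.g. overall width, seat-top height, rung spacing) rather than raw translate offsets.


A bed frame 2013 mm long (x) by 994 mm wide (y). Four 62×62 mm corner posts, 458 mm tall, at the corners of the footprint. Four rails of 23 mm thickness and 176 mm height run between adjacent posts with their undersides at z = 170 mm, their outer faces flush with the outside of the frame (the two x-running rails run between the posts' inner faces; the two y-running rails run between the posts' inner faces). 9 slats, each 86 mm wide (x) and 21 mm thick, lie across the top of the two x-running rails, running the full 994 mm width of the frame in y; along x they sit between the end posts with a 111 mm gap after the −x posts and between neighbouring slats, leaving 116 mm before the +x posts.


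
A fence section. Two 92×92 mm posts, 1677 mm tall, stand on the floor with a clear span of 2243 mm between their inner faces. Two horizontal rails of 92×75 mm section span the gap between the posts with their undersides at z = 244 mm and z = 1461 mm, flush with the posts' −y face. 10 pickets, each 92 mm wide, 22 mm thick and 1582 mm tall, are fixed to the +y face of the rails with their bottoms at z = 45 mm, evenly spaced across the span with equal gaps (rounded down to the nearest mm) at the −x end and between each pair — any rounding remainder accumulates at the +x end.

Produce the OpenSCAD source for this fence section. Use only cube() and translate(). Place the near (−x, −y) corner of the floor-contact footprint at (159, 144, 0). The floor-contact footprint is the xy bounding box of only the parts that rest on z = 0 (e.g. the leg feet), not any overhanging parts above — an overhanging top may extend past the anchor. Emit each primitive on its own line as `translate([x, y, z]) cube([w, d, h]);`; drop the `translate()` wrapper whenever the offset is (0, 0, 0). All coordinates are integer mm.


translate([159, 144, 0]) cube([92, 92, 1677]);
translate([2494, 144, 0]) cube([92, 92, 1677]);
translate([251, 144, 244]) cube([2243, 92, 75]);
translate([251, 144, 1461]) cube([2243, 92, 75]);
translate([371, 236, 45]) cube([92, 22, 1582]);
translate([583, 236, 45]) cube([92, 22, 1582]);
translate([795, 236, 45]) cube([92, 22, 1582]);
translate([1007, 236, 45]) cube([92, 22, 1582]);
translate([1219, 236, 45]) cube([92, 22, 1582]);
translate([1431, 236, 45]) cube([92, 22, 1582]);
translate([1643, 236, 45]) cube([92, 22, 1582]);
translate([1855, 236, 45]) cube([92, 22, 1582]);
translate([2067, 236, 45]) cube([92, 22, 1582]);
translate([2279, 236, 45]) cube([92, 22, 1582]);


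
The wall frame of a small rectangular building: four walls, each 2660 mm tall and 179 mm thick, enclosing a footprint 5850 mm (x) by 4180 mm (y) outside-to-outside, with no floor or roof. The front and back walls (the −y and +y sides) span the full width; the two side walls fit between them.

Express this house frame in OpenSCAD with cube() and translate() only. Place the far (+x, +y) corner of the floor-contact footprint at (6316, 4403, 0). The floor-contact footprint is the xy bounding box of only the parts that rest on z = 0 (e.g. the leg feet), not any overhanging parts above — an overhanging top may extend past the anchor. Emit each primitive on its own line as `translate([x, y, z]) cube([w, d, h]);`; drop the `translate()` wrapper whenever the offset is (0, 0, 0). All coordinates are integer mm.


translate([466, 223, 0]) cube([5850, 179, 2660]);
translate([466, 4224, 0]) cube([5850, 179, 2660]);
translate([466, 402, 0]) cube([179, 3822, 2660]);
translate([6137, 402, 0]) cube([179, 3822, 2660]);


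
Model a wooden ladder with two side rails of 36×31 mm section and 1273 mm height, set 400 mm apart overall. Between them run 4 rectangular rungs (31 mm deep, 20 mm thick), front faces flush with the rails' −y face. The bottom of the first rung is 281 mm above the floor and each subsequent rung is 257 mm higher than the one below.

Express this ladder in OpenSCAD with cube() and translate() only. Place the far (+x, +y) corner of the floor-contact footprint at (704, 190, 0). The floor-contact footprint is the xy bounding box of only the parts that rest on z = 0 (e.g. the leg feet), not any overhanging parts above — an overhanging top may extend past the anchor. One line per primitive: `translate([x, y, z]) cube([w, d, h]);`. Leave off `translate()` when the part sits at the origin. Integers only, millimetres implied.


translate([304, 159, 0]) cube([36, 31, 1273]);
translate([668, 159, 0]) cube([36, 31, 1273]);
translate([340, 159, 281]) cube([328, 31, 20]);
translate([340, 159, 538]) cube([328, 31, 20]);
translate([340, 159, 795]) cube([328, 31, 20]);
translate([340, 159, 1052]) cube([328, 31, 20]);


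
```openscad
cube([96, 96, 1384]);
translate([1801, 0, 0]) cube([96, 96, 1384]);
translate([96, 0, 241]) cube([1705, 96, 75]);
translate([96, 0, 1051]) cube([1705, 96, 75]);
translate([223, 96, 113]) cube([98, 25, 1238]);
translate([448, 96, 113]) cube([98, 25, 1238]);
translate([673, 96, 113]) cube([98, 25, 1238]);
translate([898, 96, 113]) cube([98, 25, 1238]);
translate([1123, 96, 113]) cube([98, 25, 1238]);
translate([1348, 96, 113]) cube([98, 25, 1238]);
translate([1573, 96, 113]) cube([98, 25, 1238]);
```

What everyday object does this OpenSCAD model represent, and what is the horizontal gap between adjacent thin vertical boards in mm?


A fence section. The picket gap is 127 mm.

Two posts, two rails, 7 pickets — a fence section. Span 1705 mm holds 7 pickets of 98 mm with 8 equal gaps: ⌊(1705 − 7·98) / 8⌋ = 127 mm.


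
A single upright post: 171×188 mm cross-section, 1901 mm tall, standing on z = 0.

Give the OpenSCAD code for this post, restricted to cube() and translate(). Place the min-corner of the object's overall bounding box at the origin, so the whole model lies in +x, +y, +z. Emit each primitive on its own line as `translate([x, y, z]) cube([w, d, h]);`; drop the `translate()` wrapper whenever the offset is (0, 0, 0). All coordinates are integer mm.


cube([171, 188, 1901]);


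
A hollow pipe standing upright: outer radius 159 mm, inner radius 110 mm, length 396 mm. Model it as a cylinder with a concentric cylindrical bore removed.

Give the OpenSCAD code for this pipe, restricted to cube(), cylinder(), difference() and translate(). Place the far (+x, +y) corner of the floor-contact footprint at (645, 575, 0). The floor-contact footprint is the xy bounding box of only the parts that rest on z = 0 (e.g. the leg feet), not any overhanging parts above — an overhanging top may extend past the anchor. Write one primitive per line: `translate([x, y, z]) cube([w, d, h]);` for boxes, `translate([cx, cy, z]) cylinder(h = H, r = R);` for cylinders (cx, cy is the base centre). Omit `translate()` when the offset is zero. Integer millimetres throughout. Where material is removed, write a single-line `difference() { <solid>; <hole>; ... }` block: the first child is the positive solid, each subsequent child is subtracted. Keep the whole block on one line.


difference() { translate([486, 416, 0]) cylinder(h = 396, r = 159); translate([486, 416, 0]) cylinder(h = 396, r = 110); }


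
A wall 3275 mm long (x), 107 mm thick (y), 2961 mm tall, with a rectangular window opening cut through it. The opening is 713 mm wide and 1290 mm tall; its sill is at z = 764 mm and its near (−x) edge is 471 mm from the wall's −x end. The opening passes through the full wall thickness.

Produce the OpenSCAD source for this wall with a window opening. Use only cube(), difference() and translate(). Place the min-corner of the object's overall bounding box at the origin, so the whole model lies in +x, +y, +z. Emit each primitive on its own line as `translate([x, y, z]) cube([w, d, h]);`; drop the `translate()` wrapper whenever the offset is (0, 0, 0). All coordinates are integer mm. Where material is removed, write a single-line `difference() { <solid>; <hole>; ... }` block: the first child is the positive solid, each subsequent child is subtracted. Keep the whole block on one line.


difference() { cube([3275, 107, 2961]); translate([471, 0, 764]) cube([713, 107, 1290]); }


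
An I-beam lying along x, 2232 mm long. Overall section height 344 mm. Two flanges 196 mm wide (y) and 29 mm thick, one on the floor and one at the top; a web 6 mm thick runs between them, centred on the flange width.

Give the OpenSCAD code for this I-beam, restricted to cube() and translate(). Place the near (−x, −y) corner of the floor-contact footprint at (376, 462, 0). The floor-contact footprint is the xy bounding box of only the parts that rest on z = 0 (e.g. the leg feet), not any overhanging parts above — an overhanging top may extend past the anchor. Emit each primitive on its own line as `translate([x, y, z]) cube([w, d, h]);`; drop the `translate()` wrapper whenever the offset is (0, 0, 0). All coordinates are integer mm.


translate([376, 462, 0]) cube([2232, 196, 29]);
translate([376, 557, 29]) cube([2232, 6, 286]);
translate([376, 462, 315]) cube([2232, 196, 29]);


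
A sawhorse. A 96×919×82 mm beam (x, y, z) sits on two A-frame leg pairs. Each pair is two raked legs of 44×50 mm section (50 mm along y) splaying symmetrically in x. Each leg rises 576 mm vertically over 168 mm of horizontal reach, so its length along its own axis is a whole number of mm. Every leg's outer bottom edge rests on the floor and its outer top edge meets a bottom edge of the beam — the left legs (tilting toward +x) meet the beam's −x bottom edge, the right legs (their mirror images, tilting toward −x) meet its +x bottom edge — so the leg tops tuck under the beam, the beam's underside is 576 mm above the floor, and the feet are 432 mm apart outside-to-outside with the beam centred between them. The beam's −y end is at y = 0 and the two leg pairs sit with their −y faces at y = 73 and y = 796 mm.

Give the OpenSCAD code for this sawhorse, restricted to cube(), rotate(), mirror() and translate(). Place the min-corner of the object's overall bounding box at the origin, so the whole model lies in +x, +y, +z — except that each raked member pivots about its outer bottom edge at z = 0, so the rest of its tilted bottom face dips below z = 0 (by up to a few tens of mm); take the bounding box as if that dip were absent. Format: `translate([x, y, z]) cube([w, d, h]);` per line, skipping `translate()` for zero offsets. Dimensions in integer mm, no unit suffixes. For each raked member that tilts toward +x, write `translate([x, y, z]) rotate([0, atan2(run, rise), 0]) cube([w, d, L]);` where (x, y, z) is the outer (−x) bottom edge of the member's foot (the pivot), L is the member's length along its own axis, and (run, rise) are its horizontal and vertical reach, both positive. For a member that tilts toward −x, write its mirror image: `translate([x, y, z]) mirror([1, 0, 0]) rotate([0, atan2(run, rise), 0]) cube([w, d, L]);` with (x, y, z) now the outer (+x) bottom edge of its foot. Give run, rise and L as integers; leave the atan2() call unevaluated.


translate([168, 0, 576]) cube([96, 919, 82]);
translate([0, 73, 0]) rotate([0, atan2(168, 576), 0]) cube([44, 50, 600]);
translate([432, 73, 0]) mirror([1, 0, 0]) rotate([0, atan2(168, 576), 0]) cube([44, 50, 600]);
translate([0, 796, 0]) rotate([0, atan2(168, 576), 0]) cube([44, 50, 600]);
translate([432, 796, 0]) mirror([1, 0, 0]) rotate([0, atan2(168, 576), 0]) cube([44, 50, 600]);


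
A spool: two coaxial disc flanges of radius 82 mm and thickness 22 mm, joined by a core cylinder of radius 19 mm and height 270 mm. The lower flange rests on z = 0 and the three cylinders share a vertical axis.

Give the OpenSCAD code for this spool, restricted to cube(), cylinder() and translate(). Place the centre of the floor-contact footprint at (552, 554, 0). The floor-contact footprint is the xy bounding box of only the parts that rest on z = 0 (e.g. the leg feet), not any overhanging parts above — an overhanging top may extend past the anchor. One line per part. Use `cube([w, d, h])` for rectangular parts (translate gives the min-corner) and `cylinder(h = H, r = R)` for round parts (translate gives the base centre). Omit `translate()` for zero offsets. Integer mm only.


translate([552, 554, 0]) cylinder(h = 22, r = 82);
translate([552, 554, 22]) cylinder(h = 270, r = 19);
translate([552, 554, 292]) cylinder(h = 22, r = 82);
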